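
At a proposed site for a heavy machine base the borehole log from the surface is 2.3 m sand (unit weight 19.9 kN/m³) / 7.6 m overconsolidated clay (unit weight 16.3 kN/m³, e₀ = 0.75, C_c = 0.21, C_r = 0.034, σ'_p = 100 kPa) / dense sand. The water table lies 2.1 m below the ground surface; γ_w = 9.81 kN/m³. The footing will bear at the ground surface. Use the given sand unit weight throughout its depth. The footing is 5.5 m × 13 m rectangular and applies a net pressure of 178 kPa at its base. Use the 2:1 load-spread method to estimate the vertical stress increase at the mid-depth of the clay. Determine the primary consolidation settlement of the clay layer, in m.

Mid-depth of clay below the ground surface: z = 2.3 + 7.6/2 = 6.1 m.
Total vertical stress at mid-clay: σ_v = 19.9×2.3 + 16.3×3.8 = 107.71 kPa.
Pore pressure: u = 9.81×(6.1 − 2.1) = 39.24 kPa.
Initial effective stress: σ'_0 = σ_v − u = 107.71 − 39.24 = 68.47 kPa.
Stress increase at mid-clay by the 2:1 spreading method:
Δσ = qBL/((B+z)(L+z)) = 178×5.5×13/((5.5+6.1)(13+6.1)) = 57.443 kPa
Final effective stress: σ'_f = 68.47 + 57.443 = 125.91 kPa.
σ'_f = 125.91 > σ'_p = 100 kPa, so the stress path crosses the preconsolidation pressure — recompression up to σ'_p, then virgin compression beyond:
S_c = H/(1+e₀)·[C_r·log₁₀(σ'_p/σ'_0) + C_c·log₁₀(σ'_f/σ'_p)]
    = 7.6/1.75 × [0.034×log₁₀(100/68.47) + 0.21×log₁₀(125.91/100)]
    = 4.3429 × [0.005593 + 0.021013] = 0.1155 m

S_c ≈ 0.116 m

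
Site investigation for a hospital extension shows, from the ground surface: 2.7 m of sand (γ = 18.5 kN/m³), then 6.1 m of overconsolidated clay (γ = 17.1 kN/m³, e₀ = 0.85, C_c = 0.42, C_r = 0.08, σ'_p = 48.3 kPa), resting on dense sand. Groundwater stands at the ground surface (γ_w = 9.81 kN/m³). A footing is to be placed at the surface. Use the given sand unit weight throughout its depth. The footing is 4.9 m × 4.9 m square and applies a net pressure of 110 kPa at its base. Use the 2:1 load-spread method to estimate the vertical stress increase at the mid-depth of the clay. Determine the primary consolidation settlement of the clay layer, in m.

S_c ≈ 0.221 m

Mid-depth of clay below the ground surface: z = 2.7 + 6.1/2 = 5.75 m.
Total vertical stress at mid-clay: σ_v = 18.5×2.7 + 17.1×3.05 = 102.11 kPa.
Pore pressure: u = 9.81×(5.75 − 0) = 56.408 kPa.
Initial effective stress: σ'_0 = σ_v − u = 102.11 − 56.408 = 45.702 kPa.
Stress increase at mid-clay by the 2:1 spreading method:
Δσ = qBL/((B+z)(L+z)) = 110×4.9×4.9/((4.9+5.75)(4.9+5.75)) = 23.286 kPa
Final effective stress: σ'_f = 45.702 + 23.286 = 68.988 kPa.
σ'_f = 68.988 > σ'_p = 48.3 kPa, so the stress path crosses the preconsolidation pressure — recompression up to σ'_p, then virgin compression beyond:
S_c = H/(1+e₀)·[C_r·log₁₀(σ'_p/σ'_0) + C_c·log₁₀(σ'_f/σ'_p)]
    = 6.1/1.85 × [0.08×log₁₀(48.3/45.702) + 0.42×log₁₀(68.988/48.3)]
    = 3.2973 × [0.001921 + 0.065027] = 0.2207 m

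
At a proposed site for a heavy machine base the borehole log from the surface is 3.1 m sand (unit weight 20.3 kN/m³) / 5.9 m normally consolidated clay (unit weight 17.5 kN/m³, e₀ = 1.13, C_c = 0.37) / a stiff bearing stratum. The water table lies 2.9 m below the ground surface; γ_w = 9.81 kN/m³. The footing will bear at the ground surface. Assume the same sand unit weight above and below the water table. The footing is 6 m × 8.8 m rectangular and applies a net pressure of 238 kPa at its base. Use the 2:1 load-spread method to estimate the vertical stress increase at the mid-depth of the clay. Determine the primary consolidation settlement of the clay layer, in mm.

S_c ≈ 271 mm

Mid-depth of clay below the ground surface: z = 3.1 + 5.9/2 = 6.05 m.
Total vertical stress at mid-clay: σ_v = 20.3×3.1 + 17.5×2.95 = 114.56 kPa.
Pore pressure: u = 9.81×(6.05 − 2.9) = 30.902 kPa.
Initial effective stress: σ'_0 = σ_v − u = 114.56 − 30.902 = 83.658 kPa.
Stress increase at mid-clay by the 2:1 spreading method:
Δσ = qBL/((B+z)(L+z)) = 238×6×8.8/((6+6.05)(8.8+6.05)) = 70.226 kPa
Final effective stress: σ'_f = σ'_0 + Δσ = 83.658 + 70.226 = 153.88 kPa.
Normally consolidated clay, so the full stress increment lies on the virgin compression line:
S_c = C_c·H/(1+e₀)·log₁₀(σ'_f/σ'_0) = 0.37×5.9/(1+1.13)×log₁₀(153.88/83.658)
    = 1.0249 × 0.26467 = 0.2713 m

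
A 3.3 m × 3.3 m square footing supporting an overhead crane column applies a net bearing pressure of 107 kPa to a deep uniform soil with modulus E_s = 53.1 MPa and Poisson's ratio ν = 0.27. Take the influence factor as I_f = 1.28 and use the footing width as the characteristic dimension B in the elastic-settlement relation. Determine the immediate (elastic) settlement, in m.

Immediate (elastic) settlement: S_e = q·B·(1−ν²)/E_s · I_f.
E_s = 53.1 MPa = 53100 kPa.
S_e = 107 × 3.3 × (1 − 0.27²) / 53100 × 1.28
    = 107 × 3.3 × 0.9271 / 53100 × 1.28
    = 0.007891 m

S_e ≈ 0.00789 m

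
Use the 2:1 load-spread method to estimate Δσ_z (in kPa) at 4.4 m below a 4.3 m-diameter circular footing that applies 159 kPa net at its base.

By the 2:1 method the load spreads at 1 horizontal : 2 vertical, so at depth z the loaded area has grown by z in each plan dimension:
Δσ ≈ qD²/(D+z)² = 159×4.3²/(4.3+4.4)² = 38.841 kPa

Δσ_z ≈ 38.8 kPa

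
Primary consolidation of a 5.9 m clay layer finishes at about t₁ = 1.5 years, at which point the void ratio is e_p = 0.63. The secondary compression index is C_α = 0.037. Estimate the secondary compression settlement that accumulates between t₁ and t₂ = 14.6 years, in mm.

S_s ≈ 132 mm

Secondary compression: S_s = C_α·H/(1+e_p)·log₁₀(t₂/t₁)
S_s = 0.037×5.9/(1+0.63)×log₁₀(14.6/1.5)
    = 0.1339 × 0.9883 = 0.1324 m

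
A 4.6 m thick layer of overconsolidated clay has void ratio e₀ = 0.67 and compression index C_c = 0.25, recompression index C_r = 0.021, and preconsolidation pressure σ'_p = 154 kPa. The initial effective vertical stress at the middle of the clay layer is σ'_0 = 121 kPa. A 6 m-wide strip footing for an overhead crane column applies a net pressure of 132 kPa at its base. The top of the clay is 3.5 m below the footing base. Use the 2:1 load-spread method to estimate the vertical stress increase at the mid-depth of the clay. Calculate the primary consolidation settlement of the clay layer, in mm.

Mid-depth of clay below the footing base: z = 3.5 + 4.6/2 = 5.8 m.
Stress increase at mid-clay by the 2:1 spreading method:
Δσ = qB/(B+z) = 132×6/(6+5.8) = 67.119 kPa
Final effective stress: σ'_f = 121 + 67.119 = 188.12 kPa.
σ'_f = 188.12 > σ'_p = 154 kPa, so the stress path crosses the preconsolidation pressure — recompression up to σ'_p, then virgin compression beyond:
S_c = H/(1+e₀)·[C_r·log₁₀(σ'_p/σ'_0) + C_c·log₁₀(σ'_f/σ'_p)]
    = 4.6/1.67 × [0.021×log₁₀(154/121) + 0.25×log₁₀(188.12/154)]
    = 2.7545 × [0.0021994 + 0.021729] = 0.06591 m

S_c ≈ 65.9 mm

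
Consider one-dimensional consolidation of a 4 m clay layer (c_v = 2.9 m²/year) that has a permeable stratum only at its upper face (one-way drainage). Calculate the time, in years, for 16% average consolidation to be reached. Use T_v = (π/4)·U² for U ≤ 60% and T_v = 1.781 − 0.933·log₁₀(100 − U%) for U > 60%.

t ≈ 0.111 years

Drainage path length: H_d = H = 4 m (single drainage).
U ≤ 60%: T_v = (π/4)·U² = (π/4)×0.16² = 0.020106.
t = T_v·H_d²/c_v = 0.020106×4²/2.9 = 0.1109 years.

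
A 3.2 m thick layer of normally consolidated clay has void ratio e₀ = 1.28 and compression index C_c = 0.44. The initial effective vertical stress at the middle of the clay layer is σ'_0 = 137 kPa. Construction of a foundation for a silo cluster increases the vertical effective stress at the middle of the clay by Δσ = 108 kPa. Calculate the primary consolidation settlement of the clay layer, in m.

Final effective stress: σ'_f = σ'_0 + Δσ = 137 + 108 = 245 kPa.
Normally consolidated clay, so the full stress increment lies on the virgin compression line:
S_c = C_c·H/(1+e₀)·log₁₀(σ'_f/σ'_0) = 0.44×3.2/(1+1.28)×log₁₀(245/137)
    = 0.61754 × 0.25245 = 0.1559 m

S_c ≈ 0.156 m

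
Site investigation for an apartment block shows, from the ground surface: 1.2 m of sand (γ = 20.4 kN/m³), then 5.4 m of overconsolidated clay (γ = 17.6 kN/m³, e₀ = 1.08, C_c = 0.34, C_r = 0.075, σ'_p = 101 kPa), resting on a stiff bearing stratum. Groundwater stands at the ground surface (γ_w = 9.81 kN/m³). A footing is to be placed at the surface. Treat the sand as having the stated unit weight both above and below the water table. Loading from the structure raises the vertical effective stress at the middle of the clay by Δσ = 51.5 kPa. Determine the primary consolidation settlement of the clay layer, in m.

S_c ≈ 0.0784 m

Mid-depth of clay below the ground surface: z = 1.2 + 5.4/2 = 3.9 m.
Total vertical stress at mid-clay: σ_v = 20.4×1.2 + 17.6×2.7 = 72 kPa.
Pore pressure: u = 9.81×(3.9 − 0) = 38.259 kPa.
Initial effective stress: σ'_0 = σ_v − u = 72 − 38.259 = 33.741 kPa.
Final effective stress: σ'_f = 33.741 + 51.5 = 85.241 kPa.
σ'_f = 85.241 ≤ σ'_p = 101 kPa, so the clay remains overconsolidated and only the recompression index applies:
S_c = C_r·H/(1+e₀)·log₁₀(σ'_f/σ'_0) = 0.075×5.4/2.08×log₁₀(85.241/33.741)
    = 0.19471 × 0.40249 = 0.07837 m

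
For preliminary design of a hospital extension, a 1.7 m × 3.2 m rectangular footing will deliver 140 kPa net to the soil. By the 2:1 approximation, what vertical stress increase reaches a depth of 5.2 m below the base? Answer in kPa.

By the 2:1 method the load spreads at 1 horizontal : 2 vertical, so at depth z the loaded area has grown by z in each plan dimension:
Δσ = qBL/((B+z)(L+z)) = 140×1.7×3.2/((1.7+5.2)(3.2+5.2)) = 13.14 kPa

Δσ_z ≈ 13.1 kPa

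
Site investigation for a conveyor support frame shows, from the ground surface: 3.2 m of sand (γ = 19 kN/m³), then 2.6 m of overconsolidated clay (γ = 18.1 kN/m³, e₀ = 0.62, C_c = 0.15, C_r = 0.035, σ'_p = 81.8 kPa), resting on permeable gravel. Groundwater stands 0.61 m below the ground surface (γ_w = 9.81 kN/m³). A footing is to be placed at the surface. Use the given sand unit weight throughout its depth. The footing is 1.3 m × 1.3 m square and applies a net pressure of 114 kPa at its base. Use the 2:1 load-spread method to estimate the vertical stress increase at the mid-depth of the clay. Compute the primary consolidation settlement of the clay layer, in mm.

Mid-depth of clay below the ground surface: z = 3.2 + 2.6/2 = 4.5 m.
Total vertical stress at mid-clay: σ_v = 19×3.2 + 18.1×1.3 = 84.33 kPa.
Pore pressure: u = 9.81×(4.5 − 0.61) = 38.161 kPa.
Initial effective stress: σ'_0 = σ_v − u = 84.33 − 38.161 = 46.169 kPa.
Stress increase at mid-clay by the 2:1 spreading method:
Δσ = qBL/((B+z)(L+z)) = 114×1.3×1.3/((1.3+4.5)(1.3+4.5)) = 5.7271 kPa
Final effective stress: σ'_f = 46.169 + 5.7271 = 51.896 kPa.
σ'_f = 51.896 ≤ σ'_p = 81.8 kPa, so the clay remains overconsolidated and only the recompression index applies:
S_c = C_r·H/(1+e₀)·log₁₀(σ'_f/σ'_0) = 0.035×2.6/1.62×log₁₀(51.896/46.169)
    = 0.056172 × 0.050783 = 0.002853 m

S_c ≈ 2.85 mm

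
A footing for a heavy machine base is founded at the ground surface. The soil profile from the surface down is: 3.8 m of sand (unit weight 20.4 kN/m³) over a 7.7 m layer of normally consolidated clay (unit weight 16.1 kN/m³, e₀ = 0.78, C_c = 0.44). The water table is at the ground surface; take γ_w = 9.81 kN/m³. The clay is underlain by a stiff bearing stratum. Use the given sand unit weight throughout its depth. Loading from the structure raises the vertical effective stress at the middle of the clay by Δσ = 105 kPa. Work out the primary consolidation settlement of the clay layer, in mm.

Mid-depth of clay below the ground surface: z = 3.8 + 7.7/2 = 7.65 m.
Total vertical stress at mid-clay: σ_v = 20.4×3.8 + 16.1×3.85 = 139.5 kPa.
Pore pressure: u = 9.81×(7.65 − 0) = 75.047 kPa.
Initial effective stress: σ'_0 = σ_v − u = 139.5 − 75.047 = 64.453 kPa.
Final effective stress: σ'_f = σ'_0 + Δσ = 64.453 + 105 = 169.45 kPa.
Normally consolidated clay, so the full stress increment lies on the virgin compression line:
S_c = C_c·H/(1+e₀)·log₁₀(σ'_f/σ'_0) = 0.44×7.7/(1+0.78)×log₁₀(169.45/64.453)
    = 1.9034 × 0.4198 = 0.799 m

S_c ≈ 799 mm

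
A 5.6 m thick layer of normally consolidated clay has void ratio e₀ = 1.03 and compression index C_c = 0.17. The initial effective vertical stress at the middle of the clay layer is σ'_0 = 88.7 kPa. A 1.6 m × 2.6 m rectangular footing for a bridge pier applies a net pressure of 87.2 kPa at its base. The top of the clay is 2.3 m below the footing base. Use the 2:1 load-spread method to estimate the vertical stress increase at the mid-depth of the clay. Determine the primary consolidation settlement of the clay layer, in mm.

S_c ≈ 15.5 mm

Mid-depth of clay below the footing base: z = 2.3 + 5.6/2 = 5.1 m.
Stress increase at mid-clay by the 2:1 spreading method:
Δσ = qBL/((B+z)(L+z)) = 87.2×1.6×2.6/((1.6+5.1)(2.6+5.1)) = 7.0314 kPa
Final effective stress: σ'_f = σ'_0 + Δσ = 88.7 + 7.0314 = 95.731 kPa.
Normally consolidated clay, so the full stress increment lies on the virgin compression line:
S_c = C_c·H/(1+e₀)·log₁₀(σ'_f/σ'_0) = 0.17×5.6/(1+1.03)×log₁₀(95.731/88.7)
    = 0.46897 × 0.033129 = 0.01554 m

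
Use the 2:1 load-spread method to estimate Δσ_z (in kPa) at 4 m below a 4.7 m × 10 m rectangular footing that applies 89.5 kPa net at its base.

Δσ_z ≈ 34.5 kPa

By the 2:1 method the load spreads at 1 horizontal : 2 vertical, so at depth z the loaded area has grown by z in each plan dimension:
Δσ = qBL/((B+z)(L+z)) = 89.5×4.7×10/((4.7+4)(10+4)) = 34.536 kPa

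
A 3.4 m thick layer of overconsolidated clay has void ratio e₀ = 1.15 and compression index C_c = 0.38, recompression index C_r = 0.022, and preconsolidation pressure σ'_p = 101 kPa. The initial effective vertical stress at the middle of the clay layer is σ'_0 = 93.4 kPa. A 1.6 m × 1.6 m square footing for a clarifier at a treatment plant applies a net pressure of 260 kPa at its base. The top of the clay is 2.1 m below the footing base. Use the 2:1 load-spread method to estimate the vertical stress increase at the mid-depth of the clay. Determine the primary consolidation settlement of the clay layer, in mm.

Mid-depth of clay below the footing base: z = 2.1 + 3.4/2 = 3.8 m.
Stress increase at mid-clay by the 2:1 spreading method:
Δσ = qBL/((B+z)(L+z)) = 260×1.6×1.6/((1.6+3.8)(1.6+3.8)) = 22.826 kPa
Final effective stress: σ'_f = 93.4 + 22.826 = 116.23 kPa.
σ'_f = 116.23 > σ'_p = 101 kPa, so the stress path crosses the preconsolidation pressure — recompression up to σ'_p, then virgin compression beyond:
S_c = H/(1+e₀)·[C_r·log₁₀(σ'_p/σ'_0) + C_c·log₁₀(σ'_f/σ'_p)]
    = 3.4/2.15 × [0.022×log₁₀(101/93.4) + 0.38×log₁₀(116.23/101)]
    = 1.5814 × [0.00074744 + 0.023179] = 0.03784 m

S_c ≈ 37.8 mm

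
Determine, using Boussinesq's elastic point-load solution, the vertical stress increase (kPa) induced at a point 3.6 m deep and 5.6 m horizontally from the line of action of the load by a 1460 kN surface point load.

Δσ_z ≈ 2.49 kPa

Boussinesq vertical stress below a point load on an elastic half-space:
Δσ_z = 3P/(2πz²) · [1 + (r/z)²]^(−5/2)
r/z = 5.6/3.6 = 1.5556; [1+(r/z)²]^(−5/2) = 0.046239.
Δσ_z = 3×1460/(2π×3.6²) × 0.046239 = 53.788 × 0.046239 = 2.487 kPa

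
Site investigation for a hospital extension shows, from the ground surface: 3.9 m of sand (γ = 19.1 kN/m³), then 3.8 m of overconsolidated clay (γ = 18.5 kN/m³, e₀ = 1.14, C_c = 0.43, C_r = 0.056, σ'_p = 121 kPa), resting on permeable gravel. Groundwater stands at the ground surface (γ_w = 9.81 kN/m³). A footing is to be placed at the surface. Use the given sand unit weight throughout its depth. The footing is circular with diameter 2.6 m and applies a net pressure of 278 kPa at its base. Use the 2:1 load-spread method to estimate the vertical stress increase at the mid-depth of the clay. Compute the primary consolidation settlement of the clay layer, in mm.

Mid-depth of clay below the ground surface: z = 3.9 + 3.8/2 = 5.8 m.
Total vertical stress at mid-clay: σ_v = 19.1×3.9 + 18.5×1.9 = 109.64 kPa.
Pore pressure: u = 9.81×(5.8 − 0) = 56.898 kPa.
Initial effective stress: σ'_0 = σ_v − u = 109.64 − 56.898 = 52.742 kPa.
Stress increase at mid-clay by the 2:1 spreading method:
Δσ ≈ qD²/(D+z)² = 278×2.6²/(2.6+5.8)² = 26.634 kPa
Final effective stress: σ'_f = 52.742 + 26.634 = 79.376 kPa.
σ'_f = 79.376 ≤ σ'_p = 121 kPa, so the clay remains overconsolidated and only the recompression index applies:
S_c = C_r·H/(1+e₀)·log₁₀(σ'_f/σ'_0) = 0.056×3.8/2.14×log₁₀(79.376/52.742)
    = 0.099439 × 0.17753 = 0.01765 m

S_c ≈ 17.7 mm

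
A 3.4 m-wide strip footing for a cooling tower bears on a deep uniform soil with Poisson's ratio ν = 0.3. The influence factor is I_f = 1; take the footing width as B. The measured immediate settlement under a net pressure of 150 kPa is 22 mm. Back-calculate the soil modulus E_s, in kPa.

E_s ≈ 21100 kPa

S_e = q·B·(1−ν²)/E_s · I_f  ⇒  E_s = q·B·(1−ν²)·I_f / S_e.
E_s = 150 × 3.4 × 0.91 × 1 / 0.022 = 21100 kPa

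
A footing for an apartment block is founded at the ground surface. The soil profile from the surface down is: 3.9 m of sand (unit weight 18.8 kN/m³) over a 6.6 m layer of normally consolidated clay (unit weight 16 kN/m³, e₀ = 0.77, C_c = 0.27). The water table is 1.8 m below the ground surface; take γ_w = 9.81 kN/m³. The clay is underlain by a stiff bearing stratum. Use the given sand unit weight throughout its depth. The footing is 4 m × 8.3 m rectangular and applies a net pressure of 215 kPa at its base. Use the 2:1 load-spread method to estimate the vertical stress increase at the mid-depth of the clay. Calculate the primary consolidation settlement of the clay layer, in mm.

Mid-depth of clay below the ground surface: z = 3.9 + 6.6/2 = 7.2 m.
Total vertical stress at mid-clay: σ_v = 18.8×3.9 + 16×3.3 = 126.12 kPa.
Pore pressure: u = 9.81×(7.2 − 1.8) = 52.974 kPa.
Initial effective stress: σ'_0 = σ_v − u = 126.12 − 52.974 = 73.146 kPa.
Stress increase at mid-clay by the 2:1 spreading method:
Δσ = qBL/((B+z)(L+z)) = 215×4×8.3/((4+7.2)(8.3+7.2)) = 41.118 kPa
Final effective stress: σ'_f = σ'_0 + Δσ = 73.146 + 41.118 = 114.26 kPa.
Normally consolidated clay, so the full stress increment lies on the virgin compression line:
S_c = C_c·H/(1+e₀)·log₁₀(σ'_f/σ'_0) = 0.27×6.6/(1+0.77)×log₁₀(114.26/73.146)
    = 1.0068 × 0.1937 = 0.195 m

S_c ≈ 195 mm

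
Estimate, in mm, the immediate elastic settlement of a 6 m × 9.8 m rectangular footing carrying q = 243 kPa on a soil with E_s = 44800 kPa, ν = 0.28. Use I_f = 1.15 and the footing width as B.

S_e ≈ 34.5 mm

Immediate (elastic) settlement: S_e = q·B·(1−ν²)/E_s · I_f.
S_e = 243 × 6 × (1 − 0.28²) / 44800 × 1.15
    = 243 × 6 × 0.9216 / 44800 × 1.15
    = 0.03449 m = 34.49 mm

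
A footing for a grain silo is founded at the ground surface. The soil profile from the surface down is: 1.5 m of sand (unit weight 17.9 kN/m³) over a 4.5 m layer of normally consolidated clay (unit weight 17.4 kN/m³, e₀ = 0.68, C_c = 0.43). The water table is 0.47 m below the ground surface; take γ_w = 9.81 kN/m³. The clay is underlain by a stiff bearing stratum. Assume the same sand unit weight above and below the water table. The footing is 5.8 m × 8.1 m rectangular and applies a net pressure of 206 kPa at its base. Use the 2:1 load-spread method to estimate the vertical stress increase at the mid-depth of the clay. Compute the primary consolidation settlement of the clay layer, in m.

S_c ≈ 0.631 m

Mid-depth of clay below the ground surface: z = 1.5 + 4.5/2 = 3.75 m.
Total vertical stress at mid-clay: σ_v = 17.9×1.5 + 17.4×2.25 = 66 kPa.
Pore pressure: u = 9.81×(3.75 − 0.47) = 32.177 kPa.
Initial effective stress: σ'_0 = σ_v − u = 66 − 32.177 = 33.823 kPa.
Stress increase at mid-clay by the 2:1 spreading method:
Δσ = qBL/((B+z)(L+z)) = 206×5.8×8.1/((5.8+3.75)(8.1+3.75)) = 85.518 kPa
Final effective stress: σ'_f = σ'_0 + Δσ = 33.823 + 85.518 = 119.34 kPa.
Normally consolidated clay, so the full stress increment lies on the virgin compression line:
S_c = C_c·H/(1+e₀)·log₁₀(σ'_f/σ'_0) = 0.43×4.5/(1+0.68)×log₁₀(119.34/33.823)
    = 1.1518 × 0.54757 = 0.6307 m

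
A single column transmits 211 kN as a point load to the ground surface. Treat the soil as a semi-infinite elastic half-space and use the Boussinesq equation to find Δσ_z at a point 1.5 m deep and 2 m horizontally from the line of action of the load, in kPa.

Boussinesq vertical stress below a point load on an elastic half-space:
Δσ_z = 3P/(2πz²) · [1 + (r/z)²]^(−5/2)
r/z = 2/1.5 = 1.3333; [1+(r/z)²]^(−5/2) = 0.07776.
Δσ_z = 3×211/(2π×1.5²) × 0.07776 = 44.776 × 0.07776 = 3.482 kPa

Δσ_z ≈ 3.48 kPa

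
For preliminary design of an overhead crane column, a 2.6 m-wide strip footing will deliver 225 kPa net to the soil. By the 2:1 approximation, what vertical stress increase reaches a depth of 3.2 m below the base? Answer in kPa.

Δσ_z ≈ 101 kPa

By the 2:1 method the load spreads at 1 horizontal : 2 vertical, so at depth z the loaded area has grown by z in each plan dimension:
Δσ = qB/(B+z) = 225×2.6/(2.6+3.2) = 100.86 kPa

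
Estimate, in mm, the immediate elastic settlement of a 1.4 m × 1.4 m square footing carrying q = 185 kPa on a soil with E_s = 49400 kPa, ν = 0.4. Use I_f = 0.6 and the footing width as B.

Immediate (elastic) settlement: S_e = q·B·(1−ν²)/E_s · I_f.
S_e = 185 × 1.4 × (1 − 0.4²) / 49400 × 0.6
    = 185 × 1.4 × 0.84 / 49400 × 0.6
    = 0.002642 m = 2.642 mm

S_e ≈ 2.64 mm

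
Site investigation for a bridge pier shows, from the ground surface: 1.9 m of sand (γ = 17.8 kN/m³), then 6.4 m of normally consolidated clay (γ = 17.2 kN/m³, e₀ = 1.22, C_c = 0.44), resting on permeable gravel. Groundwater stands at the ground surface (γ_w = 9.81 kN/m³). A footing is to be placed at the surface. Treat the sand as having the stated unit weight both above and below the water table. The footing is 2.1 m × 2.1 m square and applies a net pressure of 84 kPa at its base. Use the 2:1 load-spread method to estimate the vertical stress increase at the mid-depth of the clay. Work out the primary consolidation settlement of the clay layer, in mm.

Mid-depth of clay below the ground surface: z = 1.9 + 6.4/2 = 5.1 m.
Total vertical stress at mid-clay: σ_v = 17.8×1.9 + 17.2×3.2 = 88.86 kPa.
Pore pressure: u = 9.81×(5.1 − 0) = 50.031 kPa.
Initial effective stress: σ'_0 = σ_v − u = 88.86 − 50.031 = 38.829 kPa.
Stress increase at mid-clay by the 2:1 spreading method:
Δσ = qBL/((B+z)(L+z)) = 84×2.1×2.1/((2.1+5.1)(2.1+5.1)) = 7.1458 kPa
Final effective stress: σ'_f = σ'_0 + Δσ = 38.829 + 7.1458 = 45.975 kPa.
Normally consolidated clay, so the full stress increment lies on the virgin compression line:
S_c = C_c·H/(1+e₀)·log₁₀(σ'_f/σ'_0) = 0.44×6.4/(1+1.22)×log₁₀(45.975/38.829)
    = 1.2685 × 0.073366 = 0.09306 m

S_c ≈ 93.1 mm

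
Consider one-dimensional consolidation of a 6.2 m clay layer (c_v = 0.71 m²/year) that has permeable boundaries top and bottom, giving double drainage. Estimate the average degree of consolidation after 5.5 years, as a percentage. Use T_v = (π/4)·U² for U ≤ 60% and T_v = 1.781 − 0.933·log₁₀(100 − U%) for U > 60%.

Drainage path length: H_d = H/2 = 3.1 m (double drainage).
T_v = c_v·t/H_d² = 0.71×5.5/3.1² = 0.40635.
T_v = 0.40635 corresponds to the U > 60% branch:
U = 1 − 10^((1.781 − T_v)/0.933)/100 = 0.7026

U ≈ 70.3 %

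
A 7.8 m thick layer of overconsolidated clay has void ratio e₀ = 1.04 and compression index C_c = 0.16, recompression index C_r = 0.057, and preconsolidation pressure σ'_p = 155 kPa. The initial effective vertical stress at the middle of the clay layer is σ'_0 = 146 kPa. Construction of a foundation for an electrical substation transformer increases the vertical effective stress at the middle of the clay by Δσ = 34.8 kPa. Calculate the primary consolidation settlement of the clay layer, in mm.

S_c ≈ 46.6 mm

Final effective stress: σ'_f = 146 + 34.8 = 180.8 kPa.
σ'_f = 180.8 > σ'_p = 155 kPa, so the stress path crosses the preconsolidation pressure — recompression up to σ'_p, then virgin compression beyond:
S_c = H/(1+e₀)·[C_r·log₁₀(σ'_p/σ'_0) + C_c·log₁₀(σ'_f/σ'_p)]
    = 7.8/2.04 × [0.057×log₁₀(155/146) + 0.16×log₁₀(180.8/155)]
    = 3.8235 × [0.0014808 + 0.010699] = 0.04657 m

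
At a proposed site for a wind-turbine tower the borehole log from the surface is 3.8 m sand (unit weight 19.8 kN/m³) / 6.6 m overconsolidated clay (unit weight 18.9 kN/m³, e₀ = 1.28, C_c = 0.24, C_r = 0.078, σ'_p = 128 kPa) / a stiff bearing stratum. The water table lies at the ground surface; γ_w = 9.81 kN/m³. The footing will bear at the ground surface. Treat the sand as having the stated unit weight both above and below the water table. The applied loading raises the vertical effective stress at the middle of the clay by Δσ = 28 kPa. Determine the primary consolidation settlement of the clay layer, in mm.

Mid-depth of clay below the ground surface: z = 3.8 + 6.6/2 = 7.1 m.
Total vertical stress at mid-clay: σ_v = 19.8×3.8 + 18.9×3.3 = 137.61 kPa.
Pore pressure: u = 9.81×(7.1 − 0) = 69.651 kPa.
Initial effective stress: σ'_0 = σ_v − u = 137.61 − 69.651 = 67.959 kPa.
Final effective stress: σ'_f = 67.959 + 28 = 95.959 kPa.
σ'_f = 95.959 ≤ σ'_p = 128 kPa, so the clay remains overconsolidated and only the recompression index applies:
S_c = C_r·H/(1+e₀)·log₁₀(σ'_f/σ'_0) = 0.078×6.6/2.28×log₁₀(95.959/67.959)
    = 0.22579 × 0.14984 = 0.03383 m

S_c ≈ 33.8 mm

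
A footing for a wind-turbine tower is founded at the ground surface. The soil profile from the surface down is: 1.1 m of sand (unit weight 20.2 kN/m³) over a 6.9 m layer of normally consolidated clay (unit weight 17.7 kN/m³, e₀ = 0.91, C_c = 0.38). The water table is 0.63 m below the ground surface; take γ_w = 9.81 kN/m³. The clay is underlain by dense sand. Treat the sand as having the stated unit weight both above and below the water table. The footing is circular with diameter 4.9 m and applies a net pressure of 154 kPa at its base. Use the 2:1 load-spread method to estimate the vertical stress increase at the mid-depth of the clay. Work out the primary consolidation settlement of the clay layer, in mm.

Mid-depth of clay below the ground surface: z = 1.1 + 6.9/2 = 4.55 m.
Total vertical stress at mid-clay: σ_v = 20.2×1.1 + 17.7×3.45 = 83.285 kPa.
Pore pressure: u = 9.81×(4.55 − 0.63) = 38.455 kPa.
Initial effective stress: σ'_0 = σ_v − u = 83.285 − 38.455 = 44.83 kPa.
Stress increase at mid-clay by the 2:1 spreading method:
Δσ ≈ qD²/(D+z)² = 154×4.9²/(4.9+4.55)² = 41.405 kPa
Final effective stress: σ'_f = σ'_0 + Δσ = 44.83 + 41.405 = 86.235 kPa.
Normally consolidated clay, so the full stress increment lies on the virgin compression line:
S_c = C_c·H/(1+e₀)·log₁₀(σ'_f/σ'_0) = 0.38×6.9/(1+0.91)×log₁₀(86.235/44.83)
    = 1.3728 × 0.28411 = 0.39 m

S_c ≈ 390 mm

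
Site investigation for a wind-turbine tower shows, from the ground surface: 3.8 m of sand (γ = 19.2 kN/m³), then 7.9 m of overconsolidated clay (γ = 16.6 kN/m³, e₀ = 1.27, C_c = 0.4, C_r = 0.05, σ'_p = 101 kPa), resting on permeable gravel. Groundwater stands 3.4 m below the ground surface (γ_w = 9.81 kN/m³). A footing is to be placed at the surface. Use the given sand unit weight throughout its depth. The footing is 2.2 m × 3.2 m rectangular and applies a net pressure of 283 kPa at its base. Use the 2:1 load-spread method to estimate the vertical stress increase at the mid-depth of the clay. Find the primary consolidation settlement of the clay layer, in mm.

Mid-depth of clay below the ground surface: z = 3.8 + 7.9/2 = 7.75 m.
Total vertical stress at mid-clay: σ_v = 19.2×3.8 + 16.6×3.95 = 138.53 kPa.
Pore pressure: u = 9.81×(7.75 − 3.4) = 42.673 kPa.
Initial effective stress: σ'_0 = σ_v − u = 138.53 − 42.673 = 95.857 kPa.
Stress increase at mid-clay by the 2:1 spreading method:
Δσ = qBL/((B+z)(L+z)) = 283×2.2×3.2/((2.2+7.75)(3.2+7.75)) = 18.286 kPa
Final effective stress: σ'_f = 95.857 + 18.286 = 114.14 kPa.
σ'_f = 114.14 > σ'_p = 101 kPa, so the stress path crosses the preconsolidation pressure — recompression up to σ'_p, then virgin compression beyond:
S_c = H/(1+e₀)·[C_r·log₁₀(σ'_p/σ'_0) + C_c·log₁₀(σ'_f/σ'_p)]
    = 7.9/2.27 × [0.05×log₁₀(101/95.857) + 0.4×log₁₀(114.14/101)]
    = 3.4802 × [0.0011349 + 0.021247] = 0.07789 m

S_c ≈ 77.9 mm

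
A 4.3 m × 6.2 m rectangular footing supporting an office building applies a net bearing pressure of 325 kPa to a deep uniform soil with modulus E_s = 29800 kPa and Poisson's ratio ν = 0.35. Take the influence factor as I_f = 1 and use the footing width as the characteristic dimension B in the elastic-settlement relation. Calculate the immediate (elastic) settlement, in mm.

Immediate (elastic) settlement: S_e = q·B·(1−ν²)/E_s · I_f.
S_e = 325 × 4.3 × (1 − 0.35²) / 29800 × 1
    = 325 × 4.3 × 0.8775 / 29800 × 1
    = 0.04115 m = 41.15 mm

S_e ≈ 41.2 mm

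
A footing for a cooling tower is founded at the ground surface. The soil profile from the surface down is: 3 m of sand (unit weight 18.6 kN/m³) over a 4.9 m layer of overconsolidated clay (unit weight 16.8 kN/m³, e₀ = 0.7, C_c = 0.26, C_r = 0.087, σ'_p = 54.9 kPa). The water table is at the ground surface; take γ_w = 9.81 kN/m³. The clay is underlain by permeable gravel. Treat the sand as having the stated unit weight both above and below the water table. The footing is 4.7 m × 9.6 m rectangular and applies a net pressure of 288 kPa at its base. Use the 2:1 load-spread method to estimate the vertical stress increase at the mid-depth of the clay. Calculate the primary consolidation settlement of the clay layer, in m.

S_c ≈ 0.302 m

Mid-depth of clay below the ground surface: z = 3 + 4.9/2 = 5.45 m.
Total vertical stress at mid-clay: σ_v = 18.6×3 + 16.8×2.45 = 96.96 kPa.
Pore pressure: u = 9.81×(5.45 − 0) = 53.465 kPa.
Initial effective stress: σ'_0 = σ_v − u = 96.96 − 53.465 = 43.495 kPa.
Stress increase at mid-clay by the 2:1 spreading method:
Δσ = qBL/((B+z)(L+z)) = 288×4.7×9.6/((4.7+5.45)(9.6+5.45)) = 85.067 kPa
Final effective stress: σ'_f = 43.495 + 85.067 = 128.56 kPa.
σ'_f = 128.56 > σ'_p = 54.9 kPa, so the stress path crosses the preconsolidation pressure — recompression up to σ'_p, then virgin compression beyond:
S_c = H/(1+e₀)·[C_r·log₁₀(σ'_p/σ'_0) + C_c·log₁₀(σ'_f/σ'_p)]
    = 4.9/1.7 × [0.087×log₁₀(54.9/43.495) + 0.26×log₁₀(128.56/54.9)]
    = 2.8824 × [0.0087986 + 0.096079] = 0.3023 m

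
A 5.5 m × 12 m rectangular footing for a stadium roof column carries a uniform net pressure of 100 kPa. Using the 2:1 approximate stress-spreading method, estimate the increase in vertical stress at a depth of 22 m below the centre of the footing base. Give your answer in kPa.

By the 2:1 method the load spreads at 1 horizontal : 2 vertical, so at depth z the loaded area has grown by z in each plan dimension:
Δσ = qBL/((B+z)(L+z)) = 100×5.5×12/((5.5+22)(12+22)) = 7.0588 kPa

Δσ_z ≈ 7.06 kPa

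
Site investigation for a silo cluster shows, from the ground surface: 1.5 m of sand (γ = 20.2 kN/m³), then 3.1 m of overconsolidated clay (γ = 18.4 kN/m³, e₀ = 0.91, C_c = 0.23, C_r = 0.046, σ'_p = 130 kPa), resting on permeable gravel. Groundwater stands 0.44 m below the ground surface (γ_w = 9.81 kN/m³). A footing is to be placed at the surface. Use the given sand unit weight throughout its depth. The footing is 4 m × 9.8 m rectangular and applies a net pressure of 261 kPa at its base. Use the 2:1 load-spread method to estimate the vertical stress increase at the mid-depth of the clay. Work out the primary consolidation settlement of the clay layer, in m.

S_c ≈ 0.0632 m

Mid-depth of clay below the ground surface: z = 1.5 + 3.1/2 = 3.05 m.
Total vertical stress at mid-clay: σ_v = 20.2×1.5 + 18.4×1.55 = 58.82 kPa.
Pore pressure: u = 9.81×(3.05 − 0.44) = 25.604 kPa.
Initial effective stress: σ'_0 = σ_v − u = 58.82 − 25.604 = 33.216 kPa.
Stress increase at mid-clay by the 2:1 spreading method:
Δσ = qBL/((B+z)(L+z)) = 261×4×9.8/((4+3.05)(9.8+3.05)) = 112.94 kPa
Final effective stress: σ'_f = 33.216 + 112.94 = 146.16 kPa.
σ'_f = 146.16 > σ'_p = 130 kPa, so the stress path crosses the preconsolidation pressure — recompression up to σ'_p, then virgin compression beyond:
S_c = H/(1+e₀)·[C_r·log₁₀(σ'_p/σ'_0) + C_c·log₁₀(σ'_f/σ'_p)]
    = 3.1/1.91 × [0.046×log₁₀(130/33.216) + 0.23×log₁₀(146.16/130)]
    = 1.623 × [0.027259 + 0.011704] = 0.06324 m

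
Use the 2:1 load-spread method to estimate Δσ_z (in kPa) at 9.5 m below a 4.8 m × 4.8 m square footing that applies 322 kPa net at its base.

Δσ_z ≈ 36.3 kPa

By the 2:1 method the load spreads at 1 horizontal : 2 vertical, so at depth z the loaded area has grown by z in each plan dimension:
Δσ = qBL/((B+z)(L+z)) = 322×4.8×4.8/((4.8+9.5)(4.8+9.5)) = 36.28 kPa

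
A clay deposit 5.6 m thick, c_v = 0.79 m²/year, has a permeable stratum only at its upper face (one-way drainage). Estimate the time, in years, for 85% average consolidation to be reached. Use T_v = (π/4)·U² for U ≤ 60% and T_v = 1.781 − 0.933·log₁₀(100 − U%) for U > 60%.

t ≈ 27.1 years

Drainage path length: H_d = H = 5.6 m (single drainage).
U > 60%: T_v = 1.781 − 0.933·log₁₀(100 − 85) = 0.68371.
t = T_v·H_d²/c_v = 0.68371×5.6²/0.79 = 27.14 years.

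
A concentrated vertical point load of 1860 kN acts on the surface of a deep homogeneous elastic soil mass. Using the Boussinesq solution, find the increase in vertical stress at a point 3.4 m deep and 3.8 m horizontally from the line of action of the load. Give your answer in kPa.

Boussinesq vertical stress below a point load on an elastic half-space:
Δσ_z = 3P/(2πz²) · [1 + (r/z)²]^(−5/2)
r/z = 3.8/3.4 = 1.1176; [1+(r/z)²]^(−5/2) = 0.13181.
Δσ_z = 3×1860/(2π×3.4²) × 0.13181 = 76.824 × 0.13181 = 10.13 kPa

Δσ_z ≈ 10.1 kPa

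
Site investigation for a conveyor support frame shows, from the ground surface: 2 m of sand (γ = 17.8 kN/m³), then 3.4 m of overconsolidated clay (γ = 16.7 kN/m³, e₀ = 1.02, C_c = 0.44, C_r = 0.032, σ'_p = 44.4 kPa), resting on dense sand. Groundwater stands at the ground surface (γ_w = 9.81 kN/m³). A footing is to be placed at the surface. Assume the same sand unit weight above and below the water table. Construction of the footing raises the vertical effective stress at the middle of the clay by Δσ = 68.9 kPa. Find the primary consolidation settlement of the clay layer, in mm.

S_c ≈ 261 mm

Mid-depth of clay below the ground surface: z = 2 + 3.4/2 = 3.7 m.
Total vertical stress at mid-clay: σ_v = 17.8×2 + 16.7×1.7 = 63.99 kPa.
Pore pressure: u = 9.81×(3.7 − 0) = 36.297 kPa.
Initial effective stress: σ'_0 = σ_v − u = 63.99 − 36.297 = 27.693 kPa.
Final effective stress: σ'_f = 27.693 + 68.9 = 96.593 kPa.
σ'_f = 96.593 > σ'_p = 44.4 kPa, so the stress path crosses the preconsolidation pressure — recompression up to σ'_p, then virgin compression beyond:
S_c = H/(1+e₀)·[C_r·log₁₀(σ'_p/σ'_0) + C_c·log₁₀(σ'_f/σ'_p)]
    = 3.4/2.02 × [0.032×log₁₀(44.4/27.693) + 0.44×log₁₀(96.593/44.4)]
    = 1.6832 × [0.0065604 + 0.14853] = 0.261 m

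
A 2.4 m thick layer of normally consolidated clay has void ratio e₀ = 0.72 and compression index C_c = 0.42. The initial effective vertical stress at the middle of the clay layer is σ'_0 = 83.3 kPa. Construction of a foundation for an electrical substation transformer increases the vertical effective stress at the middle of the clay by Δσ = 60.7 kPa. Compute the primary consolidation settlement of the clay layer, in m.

Final effective stress: σ'_f = σ'_0 + Δσ = 83.3 + 60.7 = 144 kPa.
Normally consolidated clay, so the full stress increment lies on the virgin compression line:
S_c = C_c·H/(1+e₀)·log₁₀(σ'_f/σ'_0) = 0.42×2.4/(1+0.72)×log₁₀(144/83.3)
    = 0.58605 × 0.23772 = 0.1393 m

S_c ≈ 0.139 m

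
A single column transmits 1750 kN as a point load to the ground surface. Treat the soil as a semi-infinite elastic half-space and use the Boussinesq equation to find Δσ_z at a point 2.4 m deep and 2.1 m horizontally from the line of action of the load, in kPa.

Δσ_z ≈ 35 kPa

Boussinesq vertical stress below a point load on an elastic half-space:
Δσ_z = 3P/(2πz²) · [1 + (r/z)²]^(−5/2)
r/z = 2.1/2.4 = 0.875; [1+(r/z)²]^(−5/2) = 0.24141.
Δσ_z = 3×1750/(2π×2.4²) × 0.24141 = 145.06 × 0.24141 = 35.02 kPa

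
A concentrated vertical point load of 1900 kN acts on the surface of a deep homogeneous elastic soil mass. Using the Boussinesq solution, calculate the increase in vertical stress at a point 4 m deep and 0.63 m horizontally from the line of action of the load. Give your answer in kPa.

Δσ_z ≈ 53.3 kPa

Boussinesq vertical stress below a point load on an elastic half-space:
Δσ_z = 3P/(2πz²) · [1 + (r/z)²]^(−5/2)
r/z = 0.63/4 = 0.1575; [1+(r/z)²]^(−5/2) = 0.94058.
Δσ_z = 3×1900/(2π×4²) × 0.94058 = 56.699 × 0.94058 = 53.33 kPa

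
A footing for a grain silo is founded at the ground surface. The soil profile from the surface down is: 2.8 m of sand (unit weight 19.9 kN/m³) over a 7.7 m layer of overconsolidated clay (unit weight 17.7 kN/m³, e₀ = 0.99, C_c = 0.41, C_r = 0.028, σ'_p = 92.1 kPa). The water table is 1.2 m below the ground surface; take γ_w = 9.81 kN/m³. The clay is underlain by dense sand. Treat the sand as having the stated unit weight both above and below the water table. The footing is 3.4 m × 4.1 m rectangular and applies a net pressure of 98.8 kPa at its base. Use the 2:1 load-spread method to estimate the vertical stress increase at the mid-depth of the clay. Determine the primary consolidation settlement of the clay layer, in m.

S_c ≈ 0.00783 m

Mid-depth of clay below the ground surface: z = 2.8 + 7.7/2 = 6.65 m.
Total vertical stress at mid-clay: σ_v = 19.9×2.8 + 17.7×3.85 = 123.86 kPa.
Pore pressure: u = 9.81×(6.65 − 1.2) = 53.465 kPa.
Initial effective stress: σ'_0 = σ_v − u = 123.86 − 53.465 = 70.395 kPa.
Stress increase at mid-clay by the 2:1 spreading method:
Δσ = qBL/((B+z)(L+z)) = 98.8×3.4×4.1/((3.4+6.65)(4.1+6.65)) = 12.748 kPa
Final effective stress: σ'_f = 70.395 + 12.748 = 83.143 kPa.
σ'_f = 83.143 ≤ σ'_p = 92.1 kPa, so the clay remains overconsolidated and only the recompression index applies:
S_c = C_r·H/(1+e₀)·log₁₀(σ'_f/σ'_0) = 0.028×7.7/1.99×log₁₀(83.143/70.395)
    = 0.10834 × 0.072284 = 0.007831 m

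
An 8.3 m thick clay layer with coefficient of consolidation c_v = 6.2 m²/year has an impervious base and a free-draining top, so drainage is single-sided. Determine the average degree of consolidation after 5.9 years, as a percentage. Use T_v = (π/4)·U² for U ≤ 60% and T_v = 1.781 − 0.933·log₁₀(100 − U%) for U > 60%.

Drainage path length: H_d = H = 8.3 m (single drainage).
T_v = c_v·t/H_d² = 6.2×5.9/8.3² = 0.53099.
T_v = 0.53099 corresponds to the U > 60% branch:
U = 1 − 10^((1.781 − T_v)/0.933)/100 = 0.7813

U ≈ 78.1 %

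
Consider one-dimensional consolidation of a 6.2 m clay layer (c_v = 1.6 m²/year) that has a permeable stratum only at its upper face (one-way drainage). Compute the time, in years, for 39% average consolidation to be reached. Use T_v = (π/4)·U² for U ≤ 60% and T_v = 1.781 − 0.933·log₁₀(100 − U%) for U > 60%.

t ≈ 2.87 years

Drainage path length: H_d = H = 6.2 m (single drainage).
U ≤ 60%: T_v = (π/4)·U² = (π/4)×0.39² = 0.11946.
t = T_v·H_d²/c_v = 0.11946×6.2²/1.6 = 2.87 years.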